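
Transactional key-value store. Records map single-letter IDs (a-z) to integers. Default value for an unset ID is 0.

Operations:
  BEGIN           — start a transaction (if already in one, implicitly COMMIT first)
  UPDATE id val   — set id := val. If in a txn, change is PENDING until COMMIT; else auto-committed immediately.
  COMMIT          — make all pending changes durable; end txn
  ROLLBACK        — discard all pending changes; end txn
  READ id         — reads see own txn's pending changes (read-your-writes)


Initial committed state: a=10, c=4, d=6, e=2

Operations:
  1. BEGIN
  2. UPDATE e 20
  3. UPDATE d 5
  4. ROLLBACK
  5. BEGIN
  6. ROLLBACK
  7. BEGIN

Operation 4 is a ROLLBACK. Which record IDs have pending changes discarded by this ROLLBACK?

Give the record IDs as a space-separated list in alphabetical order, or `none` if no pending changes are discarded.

Answer: d e

Derivation:
Initial committed: {a=10, c=4, d=6, e=2}
Op 1: BEGIN: in_txn=True, pending={}
Op 2: UPDATE e=20 (pending; pending now {e=20})
Op 3: UPDATE d=5 (pending; pending now {d=5, e=20})
Op 4: ROLLBACK: discarded pending ['d', 'e']; in_txn=False
Op 5: BEGIN: in_txn=True, pending={}
Op 6: ROLLBACK: discarded pending []; in_txn=False
Op 7: BEGIN: in_txn=True, pending={}
ROLLBACK at op 4 discards: ['d', 'e']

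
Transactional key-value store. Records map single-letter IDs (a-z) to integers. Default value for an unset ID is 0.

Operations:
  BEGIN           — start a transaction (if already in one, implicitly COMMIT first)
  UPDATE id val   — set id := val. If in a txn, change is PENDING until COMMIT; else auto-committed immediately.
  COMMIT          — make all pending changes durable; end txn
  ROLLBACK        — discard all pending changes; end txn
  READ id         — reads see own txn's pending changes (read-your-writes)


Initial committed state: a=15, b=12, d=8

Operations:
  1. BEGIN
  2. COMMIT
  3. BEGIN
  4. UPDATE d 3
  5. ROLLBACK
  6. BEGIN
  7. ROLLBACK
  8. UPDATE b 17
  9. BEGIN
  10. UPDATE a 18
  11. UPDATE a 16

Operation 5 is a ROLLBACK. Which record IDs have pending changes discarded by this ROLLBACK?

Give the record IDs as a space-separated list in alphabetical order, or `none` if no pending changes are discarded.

Initial committed: {a=15, b=12, d=8}
Op 1: BEGIN: in_txn=True, pending={}
Op 2: COMMIT: merged [] into committed; committed now {a=15, b=12, d=8}
Op 3: BEGIN: in_txn=True, pending={}
Op 4: UPDATE d=3 (pending; pending now {d=3})
Op 5: ROLLBACK: discarded pending ['d']; in_txn=False
Op 6: BEGIN: in_txn=True, pending={}
Op 7: ROLLBACK: discarded pending []; in_txn=False
Op 8: UPDATE b=17 (auto-commit; committed b=17)
Op 9: BEGIN: in_txn=True, pending={}
Op 10: UPDATE a=18 (pending; pending now {a=18})
Op 11: UPDATE a=16 (pending; pending now {a=16})
ROLLBACK at op 5 discards: ['d']

Answer: d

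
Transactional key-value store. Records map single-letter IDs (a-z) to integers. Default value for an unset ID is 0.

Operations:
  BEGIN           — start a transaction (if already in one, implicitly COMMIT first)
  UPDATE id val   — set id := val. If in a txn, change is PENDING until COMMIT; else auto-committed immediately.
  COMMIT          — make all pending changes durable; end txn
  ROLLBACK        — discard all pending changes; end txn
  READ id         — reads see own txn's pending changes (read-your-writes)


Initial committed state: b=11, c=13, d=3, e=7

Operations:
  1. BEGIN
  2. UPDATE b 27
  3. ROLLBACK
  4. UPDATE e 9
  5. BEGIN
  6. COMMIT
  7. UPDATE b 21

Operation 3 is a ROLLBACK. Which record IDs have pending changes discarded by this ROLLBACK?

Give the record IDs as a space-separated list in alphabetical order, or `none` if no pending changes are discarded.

Answer: b

Derivation:
Initial committed: {b=11, c=13, d=3, e=7}
Op 1: BEGIN: in_txn=True, pending={}
Op 2: UPDATE b=27 (pending; pending now {b=27})
Op 3: ROLLBACK: discarded pending ['b']; in_txn=False
Op 4: UPDATE e=9 (auto-commit; committed e=9)
Op 5: BEGIN: in_txn=True, pending={}
Op 6: COMMIT: merged [] into committed; committed now {b=11, c=13, d=3, e=9}
Op 7: UPDATE b=21 (auto-commit; committed b=21)
ROLLBACK at op 3 discards: ['b']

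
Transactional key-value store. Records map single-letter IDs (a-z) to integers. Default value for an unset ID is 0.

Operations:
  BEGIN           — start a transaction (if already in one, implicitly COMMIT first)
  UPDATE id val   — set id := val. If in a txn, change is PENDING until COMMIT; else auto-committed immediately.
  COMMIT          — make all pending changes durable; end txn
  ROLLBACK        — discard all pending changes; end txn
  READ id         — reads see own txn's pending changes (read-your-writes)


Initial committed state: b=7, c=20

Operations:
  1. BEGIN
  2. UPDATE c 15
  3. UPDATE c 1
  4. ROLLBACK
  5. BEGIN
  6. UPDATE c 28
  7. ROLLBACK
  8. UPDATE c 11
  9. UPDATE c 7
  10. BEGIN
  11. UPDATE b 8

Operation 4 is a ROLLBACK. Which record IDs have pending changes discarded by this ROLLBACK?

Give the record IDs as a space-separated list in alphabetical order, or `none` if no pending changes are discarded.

Answer: c

Derivation:
Initial committed: {b=7, c=20}
Op 1: BEGIN: in_txn=True, pending={}
Op 2: UPDATE c=15 (pending; pending now {c=15})
Op 3: UPDATE c=1 (pending; pending now {c=1})
Op 4: ROLLBACK: discarded pending ['c']; in_txn=False
Op 5: BEGIN: in_txn=True, pending={}
Op 6: UPDATE c=28 (pending; pending now {c=28})
Op 7: ROLLBACK: discarded pending ['c']; in_txn=False
Op 8: UPDATE c=11 (auto-commit; committed c=11)
Op 9: UPDATE c=7 (auto-commit; committed c=7)
Op 10: BEGIN: in_txn=True, pending={}
Op 11: UPDATE b=8 (pending; pending now {b=8})
ROLLBACK at op 4 discards: ['c']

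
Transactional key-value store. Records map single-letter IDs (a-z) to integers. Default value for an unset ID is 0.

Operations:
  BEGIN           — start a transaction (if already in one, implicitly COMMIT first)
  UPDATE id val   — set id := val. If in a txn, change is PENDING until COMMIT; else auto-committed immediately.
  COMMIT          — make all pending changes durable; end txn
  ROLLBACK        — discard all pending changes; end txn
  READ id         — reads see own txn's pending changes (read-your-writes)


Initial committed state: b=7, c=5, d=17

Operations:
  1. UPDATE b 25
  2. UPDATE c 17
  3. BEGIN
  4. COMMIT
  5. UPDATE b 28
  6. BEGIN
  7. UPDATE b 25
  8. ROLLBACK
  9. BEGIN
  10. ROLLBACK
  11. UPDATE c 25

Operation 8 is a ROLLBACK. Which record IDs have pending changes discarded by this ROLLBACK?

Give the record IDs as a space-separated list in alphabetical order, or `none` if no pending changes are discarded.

Initial committed: {b=7, c=5, d=17}
Op 1: UPDATE b=25 (auto-commit; committed b=25)
Op 2: UPDATE c=17 (auto-commit; committed c=17)
Op 3: BEGIN: in_txn=True, pending={}
Op 4: COMMIT: merged [] into committed; committed now {b=25, c=17, d=17}
Op 5: UPDATE b=28 (auto-commit; committed b=28)
Op 6: BEGIN: in_txn=True, pending={}
Op 7: UPDATE b=25 (pending; pending now {b=25})
Op 8: ROLLBACK: discarded pending ['b']; in_txn=False
Op 9: BEGIN: in_txn=True, pending={}
Op 10: ROLLBACK: discarded pending []; in_txn=False
Op 11: UPDATE c=25 (auto-commit; committed c=25)
ROLLBACK at op 8 discards: ['b']

Answer: b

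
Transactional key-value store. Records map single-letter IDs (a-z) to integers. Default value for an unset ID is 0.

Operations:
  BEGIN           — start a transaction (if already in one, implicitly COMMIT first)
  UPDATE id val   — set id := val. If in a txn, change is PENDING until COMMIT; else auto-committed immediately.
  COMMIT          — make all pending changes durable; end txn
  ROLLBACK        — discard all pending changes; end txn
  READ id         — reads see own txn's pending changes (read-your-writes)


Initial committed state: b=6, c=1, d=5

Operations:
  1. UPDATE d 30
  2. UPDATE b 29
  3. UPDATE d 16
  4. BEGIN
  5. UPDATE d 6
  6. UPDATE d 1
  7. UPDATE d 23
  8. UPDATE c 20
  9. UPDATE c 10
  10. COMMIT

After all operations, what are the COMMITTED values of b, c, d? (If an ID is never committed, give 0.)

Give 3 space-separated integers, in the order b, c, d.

Answer: 29 10 23

Derivation:
Initial committed: {b=6, c=1, d=5}
Op 1: UPDATE d=30 (auto-commit; committed d=30)
Op 2: UPDATE b=29 (auto-commit; committed b=29)
Op 3: UPDATE d=16 (auto-commit; committed d=16)
Op 4: BEGIN: in_txn=True, pending={}
Op 5: UPDATE d=6 (pending; pending now {d=6})
Op 6: UPDATE d=1 (pending; pending now {d=1})
Op 7: UPDATE d=23 (pending; pending now {d=23})
Op 8: UPDATE c=20 (pending; pending now {c=20, d=23})
Op 9: UPDATE c=10 (pending; pending now {c=10, d=23})
Op 10: COMMIT: merged ['c', 'd'] into committed; committed now {b=29, c=10, d=23}
Final committed: {b=29, c=10, d=23}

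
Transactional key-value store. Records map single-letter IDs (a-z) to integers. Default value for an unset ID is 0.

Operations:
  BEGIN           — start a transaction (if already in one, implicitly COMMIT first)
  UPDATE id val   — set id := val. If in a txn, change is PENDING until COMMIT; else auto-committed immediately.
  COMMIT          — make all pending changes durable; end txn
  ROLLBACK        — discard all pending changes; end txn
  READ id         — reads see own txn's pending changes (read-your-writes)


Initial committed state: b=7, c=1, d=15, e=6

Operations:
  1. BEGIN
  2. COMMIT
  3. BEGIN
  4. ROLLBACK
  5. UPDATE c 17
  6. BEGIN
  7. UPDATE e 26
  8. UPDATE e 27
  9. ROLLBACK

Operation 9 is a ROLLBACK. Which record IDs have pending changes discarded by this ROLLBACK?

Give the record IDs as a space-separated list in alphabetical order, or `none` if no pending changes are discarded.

Initial committed: {b=7, c=1, d=15, e=6}
Op 1: BEGIN: in_txn=True, pending={}
Op 2: COMMIT: merged [] into committed; committed now {b=7, c=1, d=15, e=6}
Op 3: BEGIN: in_txn=True, pending={}
Op 4: ROLLBACK: discarded pending []; in_txn=False
Op 5: UPDATE c=17 (auto-commit; committed c=17)
Op 6: BEGIN: in_txn=True, pending={}
Op 7: UPDATE e=26 (pending; pending now {e=26})
Op 8: UPDATE e=27 (pending; pending now {e=27})
Op 9: ROLLBACK: discarded pending ['e']; in_txn=False
ROLLBACK at op 9 discards: ['e']

Answer: e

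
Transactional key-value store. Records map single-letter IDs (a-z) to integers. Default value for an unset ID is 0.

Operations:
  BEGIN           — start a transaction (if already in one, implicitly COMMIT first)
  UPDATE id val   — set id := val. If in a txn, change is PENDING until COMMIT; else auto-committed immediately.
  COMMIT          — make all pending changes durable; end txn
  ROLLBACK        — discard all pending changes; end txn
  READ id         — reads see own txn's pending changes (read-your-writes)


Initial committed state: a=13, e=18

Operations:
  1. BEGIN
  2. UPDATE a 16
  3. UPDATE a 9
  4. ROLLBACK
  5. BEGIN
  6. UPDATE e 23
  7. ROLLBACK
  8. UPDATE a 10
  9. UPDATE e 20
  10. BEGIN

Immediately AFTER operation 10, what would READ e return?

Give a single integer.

Answer: 20

Derivation:
Initial committed: {a=13, e=18}
Op 1: BEGIN: in_txn=True, pending={}
Op 2: UPDATE a=16 (pending; pending now {a=16})
Op 3: UPDATE a=9 (pending; pending now {a=9})
Op 4: ROLLBACK: discarded pending ['a']; in_txn=False
Op 5: BEGIN: in_txn=True, pending={}
Op 6: UPDATE e=23 (pending; pending now {e=23})
Op 7: ROLLBACK: discarded pending ['e']; in_txn=False
Op 8: UPDATE a=10 (auto-commit; committed a=10)
Op 9: UPDATE e=20 (auto-commit; committed e=20)
Op 10: BEGIN: in_txn=True, pending={}
After op 10: visible(e) = 20 (pending={}, committed={a=10, e=20})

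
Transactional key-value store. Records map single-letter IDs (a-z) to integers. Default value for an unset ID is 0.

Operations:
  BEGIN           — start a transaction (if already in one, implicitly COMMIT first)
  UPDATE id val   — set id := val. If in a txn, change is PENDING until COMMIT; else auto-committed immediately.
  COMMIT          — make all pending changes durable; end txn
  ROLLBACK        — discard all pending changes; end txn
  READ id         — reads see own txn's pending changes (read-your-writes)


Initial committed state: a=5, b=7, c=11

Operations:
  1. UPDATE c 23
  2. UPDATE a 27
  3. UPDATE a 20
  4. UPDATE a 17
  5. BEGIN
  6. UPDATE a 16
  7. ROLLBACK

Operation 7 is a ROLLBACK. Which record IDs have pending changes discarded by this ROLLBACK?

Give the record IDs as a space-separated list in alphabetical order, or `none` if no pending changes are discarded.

Answer: a

Derivation:
Initial committed: {a=5, b=7, c=11}
Op 1: UPDATE c=23 (auto-commit; committed c=23)
Op 2: UPDATE a=27 (auto-commit; committed a=27)
Op 3: UPDATE a=20 (auto-commit; committed a=20)
Op 4: UPDATE a=17 (auto-commit; committed a=17)
Op 5: BEGIN: in_txn=True, pending={}
Op 6: UPDATE a=16 (pending; pending now {a=16})
Op 7: ROLLBACK: discarded pending ['a']; in_txn=False
ROLLBACK at op 7 discards: ['a']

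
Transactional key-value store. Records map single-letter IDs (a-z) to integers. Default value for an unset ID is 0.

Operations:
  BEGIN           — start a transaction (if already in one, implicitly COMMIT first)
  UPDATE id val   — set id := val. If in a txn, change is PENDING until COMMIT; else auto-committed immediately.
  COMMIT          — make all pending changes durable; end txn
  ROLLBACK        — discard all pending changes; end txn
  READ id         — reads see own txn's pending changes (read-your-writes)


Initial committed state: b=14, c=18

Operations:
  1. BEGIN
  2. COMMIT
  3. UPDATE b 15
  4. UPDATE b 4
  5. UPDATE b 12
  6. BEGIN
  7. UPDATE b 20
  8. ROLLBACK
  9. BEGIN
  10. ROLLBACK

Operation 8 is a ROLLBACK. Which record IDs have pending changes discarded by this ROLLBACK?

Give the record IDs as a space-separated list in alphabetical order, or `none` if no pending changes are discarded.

Initial committed: {b=14, c=18}
Op 1: BEGIN: in_txn=True, pending={}
Op 2: COMMIT: merged [] into committed; committed now {b=14, c=18}
Op 3: UPDATE b=15 (auto-commit; committed b=15)
Op 4: UPDATE b=4 (auto-commit; committed b=4)
Op 5: UPDATE b=12 (auto-commit; committed b=12)
Op 6: BEGIN: in_txn=True, pending={}
Op 7: UPDATE b=20 (pending; pending now {b=20})
Op 8: ROLLBACK: discarded pending ['b']; in_txn=False
Op 9: BEGIN: in_txn=True, pending={}
Op 10: ROLLBACK: discarded pending []; in_txn=False
ROLLBACK at op 8 discards: ['b']

Answer: b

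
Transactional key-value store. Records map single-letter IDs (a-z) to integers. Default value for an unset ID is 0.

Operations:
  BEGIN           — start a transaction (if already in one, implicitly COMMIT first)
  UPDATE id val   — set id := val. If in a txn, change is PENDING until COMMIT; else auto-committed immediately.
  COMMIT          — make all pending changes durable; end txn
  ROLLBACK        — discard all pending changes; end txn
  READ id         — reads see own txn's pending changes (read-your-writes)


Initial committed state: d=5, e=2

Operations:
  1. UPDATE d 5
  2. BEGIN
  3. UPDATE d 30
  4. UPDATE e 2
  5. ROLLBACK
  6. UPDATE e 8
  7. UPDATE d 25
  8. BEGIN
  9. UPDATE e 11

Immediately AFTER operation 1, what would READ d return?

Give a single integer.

Initial committed: {d=5, e=2}
Op 1: UPDATE d=5 (auto-commit; committed d=5)
After op 1: visible(d) = 5 (pending={}, committed={d=5, e=2})

Answer: 5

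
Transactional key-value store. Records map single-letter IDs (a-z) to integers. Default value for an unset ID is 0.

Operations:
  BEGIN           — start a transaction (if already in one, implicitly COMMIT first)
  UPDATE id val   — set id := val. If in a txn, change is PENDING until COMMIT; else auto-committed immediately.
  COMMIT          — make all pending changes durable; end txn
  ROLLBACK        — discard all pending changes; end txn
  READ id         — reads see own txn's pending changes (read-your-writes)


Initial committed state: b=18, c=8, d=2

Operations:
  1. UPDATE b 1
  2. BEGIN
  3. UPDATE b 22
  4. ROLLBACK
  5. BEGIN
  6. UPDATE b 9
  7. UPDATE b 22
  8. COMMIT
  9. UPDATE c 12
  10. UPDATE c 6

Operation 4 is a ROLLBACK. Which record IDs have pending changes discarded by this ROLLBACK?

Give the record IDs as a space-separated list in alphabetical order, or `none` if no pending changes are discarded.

Initial committed: {b=18, c=8, d=2}
Op 1: UPDATE b=1 (auto-commit; committed b=1)
Op 2: BEGIN: in_txn=True, pending={}
Op 3: UPDATE b=22 (pending; pending now {b=22})
Op 4: ROLLBACK: discarded pending ['b']; in_txn=False
Op 5: BEGIN: in_txn=True, pending={}
Op 6: UPDATE b=9 (pending; pending now {b=9})
Op 7: UPDATE b=22 (pending; pending now {b=22})
Op 8: COMMIT: merged ['b'] into committed; committed now {b=22, c=8, d=2}
Op 9: UPDATE c=12 (auto-commit; committed c=12)
Op 10: UPDATE c=6 (auto-commit; committed c=6)
ROLLBACK at op 4 discards: ['b']

Answer: b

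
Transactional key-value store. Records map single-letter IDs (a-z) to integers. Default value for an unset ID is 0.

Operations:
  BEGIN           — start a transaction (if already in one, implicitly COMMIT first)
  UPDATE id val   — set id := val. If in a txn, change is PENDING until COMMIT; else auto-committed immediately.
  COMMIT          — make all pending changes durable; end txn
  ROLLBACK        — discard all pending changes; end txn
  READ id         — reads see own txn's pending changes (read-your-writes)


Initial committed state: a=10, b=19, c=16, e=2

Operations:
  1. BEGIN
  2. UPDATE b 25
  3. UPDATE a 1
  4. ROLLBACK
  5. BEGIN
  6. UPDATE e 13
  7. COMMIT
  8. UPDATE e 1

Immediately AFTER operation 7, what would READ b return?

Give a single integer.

Answer: 19

Derivation:
Initial committed: {a=10, b=19, c=16, e=2}
Op 1: BEGIN: in_txn=True, pending={}
Op 2: UPDATE b=25 (pending; pending now {b=25})
Op 3: UPDATE a=1 (pending; pending now {a=1, b=25})
Op 4: ROLLBACK: discarded pending ['a', 'b']; in_txn=False
Op 5: BEGIN: in_txn=True, pending={}
Op 6: UPDATE e=13 (pending; pending now {e=13})
Op 7: COMMIT: merged ['e'] into committed; committed now {a=10, b=19, c=16, e=13}
After op 7: visible(b) = 19 (pending={}, committed={a=10, b=19, c=16, e=13})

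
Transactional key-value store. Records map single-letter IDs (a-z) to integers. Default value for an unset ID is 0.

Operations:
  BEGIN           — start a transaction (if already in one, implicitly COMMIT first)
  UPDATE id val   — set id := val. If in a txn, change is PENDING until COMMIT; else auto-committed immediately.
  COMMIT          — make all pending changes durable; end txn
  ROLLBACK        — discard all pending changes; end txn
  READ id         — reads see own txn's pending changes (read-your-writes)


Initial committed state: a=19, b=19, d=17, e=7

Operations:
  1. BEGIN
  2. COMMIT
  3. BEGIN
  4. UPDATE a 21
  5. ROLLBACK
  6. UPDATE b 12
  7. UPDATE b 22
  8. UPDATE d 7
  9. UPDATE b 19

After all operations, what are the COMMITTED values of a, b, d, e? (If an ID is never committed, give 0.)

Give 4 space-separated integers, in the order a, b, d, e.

Answer: 19 19 7 7

Derivation:
Initial committed: {a=19, b=19, d=17, e=7}
Op 1: BEGIN: in_txn=True, pending={}
Op 2: COMMIT: merged [] into committed; committed now {a=19, b=19, d=17, e=7}
Op 3: BEGIN: in_txn=True, pending={}
Op 4: UPDATE a=21 (pending; pending now {a=21})
Op 5: ROLLBACK: discarded pending ['a']; in_txn=False
Op 6: UPDATE b=12 (auto-commit; committed b=12)
Op 7: UPDATE b=22 (auto-commit; committed b=22)
Op 8: UPDATE d=7 (auto-commit; committed d=7)
Op 9: UPDATE b=19 (auto-commit; committed b=19)
Final committed: {a=19, b=19, d=7, e=7}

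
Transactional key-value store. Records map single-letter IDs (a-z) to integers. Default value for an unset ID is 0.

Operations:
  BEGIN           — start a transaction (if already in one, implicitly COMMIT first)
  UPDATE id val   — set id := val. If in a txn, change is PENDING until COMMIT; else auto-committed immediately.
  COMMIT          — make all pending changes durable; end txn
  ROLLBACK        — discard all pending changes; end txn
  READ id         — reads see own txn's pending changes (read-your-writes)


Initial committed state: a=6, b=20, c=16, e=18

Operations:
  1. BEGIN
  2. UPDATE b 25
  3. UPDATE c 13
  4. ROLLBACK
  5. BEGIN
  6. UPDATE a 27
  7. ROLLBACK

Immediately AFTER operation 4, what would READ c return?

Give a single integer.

Initial committed: {a=6, b=20, c=16, e=18}
Op 1: BEGIN: in_txn=True, pending={}
Op 2: UPDATE b=25 (pending; pending now {b=25})
Op 3: UPDATE c=13 (pending; pending now {b=25, c=13})
Op 4: ROLLBACK: discarded pending ['b', 'c']; in_txn=False
After op 4: visible(c) = 16 (pending={}, committed={a=6, b=20, c=16, e=18})

Answer: 16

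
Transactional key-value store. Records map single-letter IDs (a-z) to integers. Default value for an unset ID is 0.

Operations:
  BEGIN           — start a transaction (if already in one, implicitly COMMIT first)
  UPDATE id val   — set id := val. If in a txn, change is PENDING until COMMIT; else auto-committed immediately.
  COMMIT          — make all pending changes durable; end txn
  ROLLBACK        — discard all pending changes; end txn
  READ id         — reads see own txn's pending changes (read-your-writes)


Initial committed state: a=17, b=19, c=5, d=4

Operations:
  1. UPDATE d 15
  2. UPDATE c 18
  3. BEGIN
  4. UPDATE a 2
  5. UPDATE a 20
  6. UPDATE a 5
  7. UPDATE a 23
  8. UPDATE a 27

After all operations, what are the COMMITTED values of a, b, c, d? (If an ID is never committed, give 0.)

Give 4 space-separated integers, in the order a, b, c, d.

Answer: 17 19 18 15

Derivation:
Initial committed: {a=17, b=19, c=5, d=4}
Op 1: UPDATE d=15 (auto-commit; committed d=15)
Op 2: UPDATE c=18 (auto-commit; committed c=18)
Op 3: BEGIN: in_txn=True, pending={}
Op 4: UPDATE a=2 (pending; pending now {a=2})
Op 5: UPDATE a=20 (pending; pending now {a=20})
Op 6: UPDATE a=5 (pending; pending now {a=5})
Op 7: UPDATE a=23 (pending; pending now {a=23})
Op 8: UPDATE a=27 (pending; pending now {a=27})
Final committed: {a=17, b=19, c=18, d=15}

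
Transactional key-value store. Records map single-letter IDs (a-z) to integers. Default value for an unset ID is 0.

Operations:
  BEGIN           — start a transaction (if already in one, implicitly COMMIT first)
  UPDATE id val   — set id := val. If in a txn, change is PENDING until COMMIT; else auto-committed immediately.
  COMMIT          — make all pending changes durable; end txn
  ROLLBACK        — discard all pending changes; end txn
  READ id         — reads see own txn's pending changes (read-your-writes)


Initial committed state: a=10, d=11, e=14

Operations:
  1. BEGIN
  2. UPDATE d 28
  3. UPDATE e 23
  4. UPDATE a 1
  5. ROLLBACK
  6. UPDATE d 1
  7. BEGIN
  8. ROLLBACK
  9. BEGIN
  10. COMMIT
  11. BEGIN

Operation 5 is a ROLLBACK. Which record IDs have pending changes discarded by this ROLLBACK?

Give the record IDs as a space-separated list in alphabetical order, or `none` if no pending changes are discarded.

Initial committed: {a=10, d=11, e=14}
Op 1: BEGIN: in_txn=True, pending={}
Op 2: UPDATE d=28 (pending; pending now {d=28})
Op 3: UPDATE e=23 (pending; pending now {d=28, e=23})
Op 4: UPDATE a=1 (pending; pending now {a=1, d=28, e=23})
Op 5: ROLLBACK: discarded pending ['a', 'd', 'e']; in_txn=False
Op 6: UPDATE d=1 (auto-commit; committed d=1)
Op 7: BEGIN: in_txn=True, pending={}
Op 8: ROLLBACK: discarded pending []; in_txn=False
Op 9: BEGIN: in_txn=True, pending={}
Op 10: COMMIT: merged [] into committed; committed now {a=10, d=1, e=14}
Op 11: BEGIN: in_txn=True, pending={}
ROLLBACK at op 5 discards: ['a', 'd', 'e']

Answer: a d e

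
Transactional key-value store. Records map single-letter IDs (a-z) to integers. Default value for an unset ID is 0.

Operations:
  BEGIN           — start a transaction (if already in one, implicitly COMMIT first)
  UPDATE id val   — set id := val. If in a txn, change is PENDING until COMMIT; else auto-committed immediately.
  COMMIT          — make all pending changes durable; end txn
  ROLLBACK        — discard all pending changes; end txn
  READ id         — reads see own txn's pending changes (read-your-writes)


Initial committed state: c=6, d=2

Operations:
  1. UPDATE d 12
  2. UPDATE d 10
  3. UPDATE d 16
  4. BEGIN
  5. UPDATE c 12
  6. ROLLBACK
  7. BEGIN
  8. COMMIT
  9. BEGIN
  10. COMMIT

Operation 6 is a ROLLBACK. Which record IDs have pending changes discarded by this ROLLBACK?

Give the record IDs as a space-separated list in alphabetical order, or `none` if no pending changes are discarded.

Answer: c

Derivation:
Initial committed: {c=6, d=2}
Op 1: UPDATE d=12 (auto-commit; committed d=12)
Op 2: UPDATE d=10 (auto-commit; committed d=10)
Op 3: UPDATE d=16 (auto-commit; committed d=16)
Op 4: BEGIN: in_txn=True, pending={}
Op 5: UPDATE c=12 (pending; pending now {c=12})
Op 6: ROLLBACK: discarded pending ['c']; in_txn=False
Op 7: BEGIN: in_txn=True, pending={}
Op 8: COMMIT: merged [] into committed; committed now {c=6, d=16}
Op 9: BEGIN: in_txn=True, pending={}
Op 10: COMMIT: merged [] into committed; committed now {c=6, d=16}
ROLLBACK at op 6 discards: ['c']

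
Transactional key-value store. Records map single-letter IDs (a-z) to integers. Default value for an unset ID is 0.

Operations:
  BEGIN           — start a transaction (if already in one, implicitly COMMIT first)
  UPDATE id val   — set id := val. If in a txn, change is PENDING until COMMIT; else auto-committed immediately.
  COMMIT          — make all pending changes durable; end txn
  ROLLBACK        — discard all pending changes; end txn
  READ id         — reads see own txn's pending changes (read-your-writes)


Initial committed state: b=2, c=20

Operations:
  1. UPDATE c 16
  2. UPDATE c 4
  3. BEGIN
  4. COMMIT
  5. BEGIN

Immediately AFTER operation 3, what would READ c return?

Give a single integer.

Initial committed: {b=2, c=20}
Op 1: UPDATE c=16 (auto-commit; committed c=16)
Op 2: UPDATE c=4 (auto-commit; committed c=4)
Op 3: BEGIN: in_txn=True, pending={}
After op 3: visible(c) = 4 (pending={}, committed={b=2, c=4})

Answer: 4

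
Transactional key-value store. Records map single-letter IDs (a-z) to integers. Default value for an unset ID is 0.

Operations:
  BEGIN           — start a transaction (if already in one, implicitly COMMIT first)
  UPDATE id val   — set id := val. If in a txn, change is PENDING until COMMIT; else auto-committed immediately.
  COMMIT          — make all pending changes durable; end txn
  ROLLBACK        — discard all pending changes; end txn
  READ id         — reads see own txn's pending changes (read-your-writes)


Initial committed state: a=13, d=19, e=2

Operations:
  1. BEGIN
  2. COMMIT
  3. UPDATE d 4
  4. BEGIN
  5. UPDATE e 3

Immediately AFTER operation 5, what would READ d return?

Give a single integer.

Answer: 4

Derivation:
Initial committed: {a=13, d=19, e=2}
Op 1: BEGIN: in_txn=True, pending={}
Op 2: COMMIT: merged [] into committed; committed now {a=13, d=19, e=2}
Op 3: UPDATE d=4 (auto-commit; committed d=4)
Op 4: BEGIN: in_txn=True, pending={}
Op 5: UPDATE e=3 (pending; pending now {e=3})
After op 5: visible(d) = 4 (pending={e=3}, committed={a=13, d=4, e=2})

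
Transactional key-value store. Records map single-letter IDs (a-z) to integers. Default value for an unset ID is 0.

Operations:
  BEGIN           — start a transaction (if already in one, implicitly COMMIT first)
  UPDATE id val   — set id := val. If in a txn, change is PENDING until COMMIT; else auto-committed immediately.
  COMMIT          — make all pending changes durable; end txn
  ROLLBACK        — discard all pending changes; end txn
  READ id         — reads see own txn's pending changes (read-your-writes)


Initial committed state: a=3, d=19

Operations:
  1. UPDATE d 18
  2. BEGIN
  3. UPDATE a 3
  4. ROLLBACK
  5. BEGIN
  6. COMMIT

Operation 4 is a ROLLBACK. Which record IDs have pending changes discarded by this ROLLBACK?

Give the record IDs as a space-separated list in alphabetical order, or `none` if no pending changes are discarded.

Initial committed: {a=3, d=19}
Op 1: UPDATE d=18 (auto-commit; committed d=18)
Op 2: BEGIN: in_txn=True, pending={}
Op 3: UPDATE a=3 (pending; pending now {a=3})
Op 4: ROLLBACK: discarded pending ['a']; in_txn=False
Op 5: BEGIN: in_txn=True, pending={}
Op 6: COMMIT: merged [] into committed; committed now {a=3, d=18}
ROLLBACK at op 4 discards: ['a']

Answer: a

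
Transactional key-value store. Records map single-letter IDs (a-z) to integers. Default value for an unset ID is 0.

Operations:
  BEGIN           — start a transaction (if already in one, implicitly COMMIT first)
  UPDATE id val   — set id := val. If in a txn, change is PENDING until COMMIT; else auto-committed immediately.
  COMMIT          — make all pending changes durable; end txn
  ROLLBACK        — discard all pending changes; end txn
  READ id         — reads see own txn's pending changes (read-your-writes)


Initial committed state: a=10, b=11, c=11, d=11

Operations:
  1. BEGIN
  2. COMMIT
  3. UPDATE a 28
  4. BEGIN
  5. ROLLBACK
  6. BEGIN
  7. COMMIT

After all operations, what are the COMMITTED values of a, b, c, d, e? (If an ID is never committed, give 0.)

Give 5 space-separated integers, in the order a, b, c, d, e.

Answer: 28 11 11 11 0

Derivation:
Initial committed: {a=10, b=11, c=11, d=11}
Op 1: BEGIN: in_txn=True, pending={}
Op 2: COMMIT: merged [] into committed; committed now {a=10, b=11, c=11, d=11}
Op 3: UPDATE a=28 (auto-commit; committed a=28)
Op 4: BEGIN: in_txn=True, pending={}
Op 5: ROLLBACK: discarded pending []; in_txn=False
Op 6: BEGIN: in_txn=True, pending={}
Op 7: COMMIT: merged [] into committed; committed now {a=28, b=11, c=11, d=11}
Final committed: {a=28, b=11, c=11, d=11}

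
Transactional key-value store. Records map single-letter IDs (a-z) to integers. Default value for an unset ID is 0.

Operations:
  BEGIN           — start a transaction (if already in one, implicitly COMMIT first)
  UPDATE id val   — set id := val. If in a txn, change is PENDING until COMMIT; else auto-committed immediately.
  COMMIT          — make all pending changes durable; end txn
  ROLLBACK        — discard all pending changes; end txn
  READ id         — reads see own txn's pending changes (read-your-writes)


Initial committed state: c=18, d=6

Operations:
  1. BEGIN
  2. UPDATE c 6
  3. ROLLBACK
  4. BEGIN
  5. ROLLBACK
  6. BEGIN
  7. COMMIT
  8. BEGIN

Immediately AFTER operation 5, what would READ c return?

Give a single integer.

Answer: 18

Derivation:
Initial committed: {c=18, d=6}
Op 1: BEGIN: in_txn=True, pending={}
Op 2: UPDATE c=6 (pending; pending now {c=6})
Op 3: ROLLBACK: discarded pending ['c']; in_txn=False
Op 4: BEGIN: in_txn=True, pending={}
Op 5: ROLLBACK: discarded pending []; in_txn=False
After op 5: visible(c) = 18 (pending={}, committed={c=18, d=6})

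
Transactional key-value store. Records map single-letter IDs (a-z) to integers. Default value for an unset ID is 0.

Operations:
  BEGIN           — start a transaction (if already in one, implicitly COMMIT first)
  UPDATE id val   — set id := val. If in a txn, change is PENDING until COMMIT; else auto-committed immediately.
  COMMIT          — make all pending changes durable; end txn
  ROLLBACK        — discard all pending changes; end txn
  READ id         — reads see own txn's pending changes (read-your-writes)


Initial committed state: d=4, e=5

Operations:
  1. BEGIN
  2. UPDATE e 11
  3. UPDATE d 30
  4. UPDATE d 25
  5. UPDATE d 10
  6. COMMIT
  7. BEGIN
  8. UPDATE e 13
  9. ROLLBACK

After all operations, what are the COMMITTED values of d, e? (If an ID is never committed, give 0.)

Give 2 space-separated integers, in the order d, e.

Answer: 10 11

Derivation:
Initial committed: {d=4, e=5}
Op 1: BEGIN: in_txn=True, pending={}
Op 2: UPDATE e=11 (pending; pending now {e=11})
Op 3: UPDATE d=30 (pending; pending now {d=30, e=11})
Op 4: UPDATE d=25 (pending; pending now {d=25, e=11})
Op 5: UPDATE d=10 (pending; pending now {d=10, e=11})
Op 6: COMMIT: merged ['d', 'e'] into committed; committed now {d=10, e=11}
Op 7: BEGIN: in_txn=True, pending={}
Op 8: UPDATE e=13 (pending; pending now {e=13})
Op 9: ROLLBACK: discarded pending ['e']; in_txn=False
Final committed: {d=10, e=11}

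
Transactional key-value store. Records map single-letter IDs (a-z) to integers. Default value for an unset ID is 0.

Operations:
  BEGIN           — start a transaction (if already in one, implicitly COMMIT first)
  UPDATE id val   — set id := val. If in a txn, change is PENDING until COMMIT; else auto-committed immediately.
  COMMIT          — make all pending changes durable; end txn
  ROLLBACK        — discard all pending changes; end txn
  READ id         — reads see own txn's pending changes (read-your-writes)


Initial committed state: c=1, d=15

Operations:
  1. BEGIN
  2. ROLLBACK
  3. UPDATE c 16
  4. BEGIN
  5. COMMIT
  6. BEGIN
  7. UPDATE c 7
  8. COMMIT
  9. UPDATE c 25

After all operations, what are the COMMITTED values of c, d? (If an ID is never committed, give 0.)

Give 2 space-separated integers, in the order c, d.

Answer: 25 15

Derivation:
Initial committed: {c=1, d=15}
Op 1: BEGIN: in_txn=True, pending={}
Op 2: ROLLBACK: discarded pending []; in_txn=False
Op 3: UPDATE c=16 (auto-commit; committed c=16)
Op 4: BEGIN: in_txn=True, pending={}
Op 5: COMMIT: merged [] into committed; committed now {c=16, d=15}
Op 6: BEGIN: in_txn=True, pending={}
Op 7: UPDATE c=7 (pending; pending now {c=7})
Op 8: COMMIT: merged ['c'] into committed; committed now {c=7, d=15}
Op 9: UPDATE c=25 (auto-commit; committed c=25)
Final committed: {c=25, d=15}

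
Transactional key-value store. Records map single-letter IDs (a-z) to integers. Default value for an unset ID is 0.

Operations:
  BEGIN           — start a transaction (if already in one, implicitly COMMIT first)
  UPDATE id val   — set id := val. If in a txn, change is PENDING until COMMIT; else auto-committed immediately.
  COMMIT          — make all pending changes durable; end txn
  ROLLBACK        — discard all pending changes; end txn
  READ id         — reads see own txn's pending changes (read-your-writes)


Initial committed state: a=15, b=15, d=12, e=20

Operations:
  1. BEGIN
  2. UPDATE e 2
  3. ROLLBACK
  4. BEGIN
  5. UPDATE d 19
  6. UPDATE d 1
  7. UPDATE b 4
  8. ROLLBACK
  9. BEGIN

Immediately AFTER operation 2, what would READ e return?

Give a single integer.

Initial committed: {a=15, b=15, d=12, e=20}
Op 1: BEGIN: in_txn=True, pending={}
Op 2: UPDATE e=2 (pending; pending now {e=2})
After op 2: visible(e) = 2 (pending={e=2}, committed={a=15, b=15, d=12, e=20})

Answer: 2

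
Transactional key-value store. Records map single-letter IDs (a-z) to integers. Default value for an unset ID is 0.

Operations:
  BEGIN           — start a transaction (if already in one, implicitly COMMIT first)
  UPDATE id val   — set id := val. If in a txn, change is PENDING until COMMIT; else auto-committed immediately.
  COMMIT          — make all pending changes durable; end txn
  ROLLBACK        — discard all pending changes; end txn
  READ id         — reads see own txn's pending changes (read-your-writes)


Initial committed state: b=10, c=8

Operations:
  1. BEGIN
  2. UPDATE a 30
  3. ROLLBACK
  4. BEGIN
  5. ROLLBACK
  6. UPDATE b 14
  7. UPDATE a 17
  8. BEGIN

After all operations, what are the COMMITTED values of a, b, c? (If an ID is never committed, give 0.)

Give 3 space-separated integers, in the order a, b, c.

Initial committed: {b=10, c=8}
Op 1: BEGIN: in_txn=True, pending={}
Op 2: UPDATE a=30 (pending; pending now {a=30})
Op 3: ROLLBACK: discarded pending ['a']; in_txn=False
Op 4: BEGIN: in_txn=True, pending={}
Op 5: ROLLBACK: discarded pending []; in_txn=False
Op 6: UPDATE b=14 (auto-commit; committed b=14)
Op 7: UPDATE a=17 (auto-commit; committed a=17)
Op 8: BEGIN: in_txn=True, pending={}
Final committed: {a=17, b=14, c=8}

Answer: 17 14 8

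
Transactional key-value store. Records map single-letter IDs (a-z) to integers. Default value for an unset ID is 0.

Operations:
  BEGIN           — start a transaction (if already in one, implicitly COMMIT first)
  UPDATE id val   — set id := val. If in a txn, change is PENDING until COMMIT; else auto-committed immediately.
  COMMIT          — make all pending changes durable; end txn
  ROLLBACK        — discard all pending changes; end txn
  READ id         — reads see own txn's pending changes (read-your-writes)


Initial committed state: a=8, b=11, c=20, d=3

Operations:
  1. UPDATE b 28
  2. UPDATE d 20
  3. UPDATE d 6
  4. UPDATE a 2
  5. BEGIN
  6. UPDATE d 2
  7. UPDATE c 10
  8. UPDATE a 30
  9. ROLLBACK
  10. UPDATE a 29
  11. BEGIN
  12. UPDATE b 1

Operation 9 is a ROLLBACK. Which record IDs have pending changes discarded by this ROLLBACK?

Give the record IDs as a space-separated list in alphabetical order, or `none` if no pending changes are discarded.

Initial committed: {a=8, b=11, c=20, d=3}
Op 1: UPDATE b=28 (auto-commit; committed b=28)
Op 2: UPDATE d=20 (auto-commit; committed d=20)
Op 3: UPDATE d=6 (auto-commit; committed d=6)
Op 4: UPDATE a=2 (auto-commit; committed a=2)
Op 5: BEGIN: in_txn=True, pending={}
Op 6: UPDATE d=2 (pending; pending now {d=2})
Op 7: UPDATE c=10 (pending; pending now {c=10, d=2})
Op 8: UPDATE a=30 (pending; pending now {a=30, c=10, d=2})
Op 9: ROLLBACK: discarded pending ['a', 'c', 'd']; in_txn=False
Op 10: UPDATE a=29 (auto-commit; committed a=29)
Op 11: BEGIN: in_txn=True, pending={}
Op 12: UPDATE b=1 (pending; pending now {b=1})
ROLLBACK at op 9 discards: ['a', 'c', 'd']

Answer: a c d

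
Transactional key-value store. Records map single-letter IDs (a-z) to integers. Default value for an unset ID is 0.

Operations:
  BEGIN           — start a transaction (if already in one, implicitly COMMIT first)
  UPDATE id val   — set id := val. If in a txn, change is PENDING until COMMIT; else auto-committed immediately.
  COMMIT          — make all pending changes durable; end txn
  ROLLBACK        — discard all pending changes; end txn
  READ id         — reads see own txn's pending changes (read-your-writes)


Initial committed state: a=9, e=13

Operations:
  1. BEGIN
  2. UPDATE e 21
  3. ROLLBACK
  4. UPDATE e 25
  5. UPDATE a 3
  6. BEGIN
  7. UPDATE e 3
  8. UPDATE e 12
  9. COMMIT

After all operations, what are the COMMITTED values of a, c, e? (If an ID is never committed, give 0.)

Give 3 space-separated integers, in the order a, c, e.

Initial committed: {a=9, e=13}
Op 1: BEGIN: in_txn=True, pending={}
Op 2: UPDATE e=21 (pending; pending now {e=21})
Op 3: ROLLBACK: discarded pending ['e']; in_txn=False
Op 4: UPDATE e=25 (auto-commit; committed e=25)
Op 5: UPDATE a=3 (auto-commit; committed a=3)
Op 6: BEGIN: in_txn=True, pending={}
Op 7: UPDATE e=3 (pending; pending now {e=3})
Op 8: UPDATE e=12 (pending; pending now {e=12})
Op 9: COMMIT: merged ['e'] into committed; committed now {a=3, e=12}
Final committed: {a=3, e=12}

Answer: 3 0 12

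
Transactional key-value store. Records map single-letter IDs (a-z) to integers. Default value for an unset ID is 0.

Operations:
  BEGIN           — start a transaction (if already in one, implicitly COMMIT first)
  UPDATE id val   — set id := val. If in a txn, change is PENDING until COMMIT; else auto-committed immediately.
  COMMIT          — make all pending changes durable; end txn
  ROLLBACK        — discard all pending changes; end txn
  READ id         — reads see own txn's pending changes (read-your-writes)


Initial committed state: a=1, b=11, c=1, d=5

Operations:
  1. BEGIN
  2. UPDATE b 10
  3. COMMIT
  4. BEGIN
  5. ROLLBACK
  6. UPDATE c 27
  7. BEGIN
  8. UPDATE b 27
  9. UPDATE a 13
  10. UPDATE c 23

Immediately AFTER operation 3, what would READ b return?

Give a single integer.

Initial committed: {a=1, b=11, c=1, d=5}
Op 1: BEGIN: in_txn=True, pending={}
Op 2: UPDATE b=10 (pending; pending now {b=10})
Op 3: COMMIT: merged ['b'] into committed; committed now {a=1, b=10, c=1, d=5}
After op 3: visible(b) = 10 (pending={}, committed={a=1, b=10, c=1, d=5})

Answer: 10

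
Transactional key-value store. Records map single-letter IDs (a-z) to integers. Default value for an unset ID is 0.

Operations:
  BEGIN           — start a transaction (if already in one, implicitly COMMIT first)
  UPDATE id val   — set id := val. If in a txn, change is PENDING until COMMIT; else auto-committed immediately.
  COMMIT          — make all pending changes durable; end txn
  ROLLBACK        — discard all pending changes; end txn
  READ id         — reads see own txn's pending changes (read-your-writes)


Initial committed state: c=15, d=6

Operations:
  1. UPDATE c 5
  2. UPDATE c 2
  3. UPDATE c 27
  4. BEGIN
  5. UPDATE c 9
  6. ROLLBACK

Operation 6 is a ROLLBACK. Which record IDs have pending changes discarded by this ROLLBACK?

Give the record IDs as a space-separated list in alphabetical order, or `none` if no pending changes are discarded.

Initial committed: {c=15, d=6}
Op 1: UPDATE c=5 (auto-commit; committed c=5)
Op 2: UPDATE c=2 (auto-commit; committed c=2)
Op 3: UPDATE c=27 (auto-commit; committed c=27)
Op 4: BEGIN: in_txn=True, pending={}
Op 5: UPDATE c=9 (pending; pending now {c=9})
Op 6: ROLLBACK: discarded pending ['c']; in_txn=False
ROLLBACK at op 6 discards: ['c']

Answer: c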